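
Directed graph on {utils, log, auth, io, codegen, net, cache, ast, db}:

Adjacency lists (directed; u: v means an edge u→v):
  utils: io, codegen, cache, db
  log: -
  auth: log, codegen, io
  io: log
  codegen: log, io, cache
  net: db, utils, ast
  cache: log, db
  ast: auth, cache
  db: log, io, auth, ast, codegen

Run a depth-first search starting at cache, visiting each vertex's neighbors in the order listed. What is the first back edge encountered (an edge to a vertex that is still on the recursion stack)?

codegen->cache

DFS from cache (visiting each vertex's neighbors in the order listed); mark gray on enter, black on exit:
cache gray
  log gray
  log black
  db gray
    db→log: log black — skip
    io gray
      io→log: log black — skip
    io black
    auth gray
      auth→log: log black — skip
      codegen gray
        codegen→log: log black — skip
        codegen→io: io black — skip
        codegen→cache: cache is gray → back edge
First back edge: codegen → cache.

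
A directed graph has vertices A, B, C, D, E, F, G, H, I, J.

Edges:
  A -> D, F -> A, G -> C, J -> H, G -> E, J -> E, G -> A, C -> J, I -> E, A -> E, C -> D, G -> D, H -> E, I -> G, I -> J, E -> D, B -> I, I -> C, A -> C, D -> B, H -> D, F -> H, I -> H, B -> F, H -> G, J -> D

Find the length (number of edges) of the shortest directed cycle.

For each vertex v, BFS finds the shortest path from v back to v.
The shortest such closed walk is B → F → A → D → B, length 4.

4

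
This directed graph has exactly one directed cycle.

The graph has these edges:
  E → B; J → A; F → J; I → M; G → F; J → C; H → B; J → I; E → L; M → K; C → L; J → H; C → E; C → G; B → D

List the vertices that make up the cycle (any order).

DFS with gray/black marking from J:
J gray
  C gray
    E gray
      L gray
      L black
      B gray
        D gray
        D black
      B black
    E black
    G gray
      F gray
        F→J: J is gray → back edge
Back edge closes the cycle J → C → G → F → J; its vertices are {C, F, G, J}.

C, F, G, J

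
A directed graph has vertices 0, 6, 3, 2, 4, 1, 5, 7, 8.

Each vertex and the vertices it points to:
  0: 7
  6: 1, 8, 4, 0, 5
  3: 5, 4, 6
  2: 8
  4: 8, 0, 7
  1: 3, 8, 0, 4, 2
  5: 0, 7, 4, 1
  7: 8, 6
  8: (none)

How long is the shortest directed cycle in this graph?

3

For each vertex v, BFS finds the shortest path from v back to v.
The shortest such closed walk is 3 → 5 → 1 → 3, length 3.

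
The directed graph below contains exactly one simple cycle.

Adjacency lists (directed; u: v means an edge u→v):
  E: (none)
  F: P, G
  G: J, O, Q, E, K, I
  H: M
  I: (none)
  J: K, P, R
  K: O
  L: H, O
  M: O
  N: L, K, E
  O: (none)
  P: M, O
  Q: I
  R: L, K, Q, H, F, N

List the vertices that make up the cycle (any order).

DFS with gray/black marking from R:
R gray
  L gray
    H gray
      M gray
        O gray
        O black
      M black
    H black
    L→O: O black — skip
  L black
  K gray
    K→O: O black — skip
  K black
  Q gray
    I gray
    I black
  Q black
  R→H: H black — skip
  F gray
    P gray
      P→M: M black — skip
      P→O: O black — skip
    P black
    G gray
      J gray
        J→K: K black — skip
        J→P: P black — skip
        J→R: R is gray → back edge
Back edge closes the cycle R → F → G → J → R; its vertices are {F, G, J, R}.

F, G, J, R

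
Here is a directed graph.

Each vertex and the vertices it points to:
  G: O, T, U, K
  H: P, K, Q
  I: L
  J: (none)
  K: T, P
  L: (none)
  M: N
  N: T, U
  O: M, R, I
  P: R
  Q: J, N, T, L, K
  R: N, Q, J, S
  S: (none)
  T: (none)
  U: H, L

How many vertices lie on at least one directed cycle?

A vertex is on a directed cycle iff it belongs to a strongly connected component of size ≥ 2 (or has a self-loop).
The vertices on cycles are {H, K, N, P, Q, R, U} — 7 in total.

7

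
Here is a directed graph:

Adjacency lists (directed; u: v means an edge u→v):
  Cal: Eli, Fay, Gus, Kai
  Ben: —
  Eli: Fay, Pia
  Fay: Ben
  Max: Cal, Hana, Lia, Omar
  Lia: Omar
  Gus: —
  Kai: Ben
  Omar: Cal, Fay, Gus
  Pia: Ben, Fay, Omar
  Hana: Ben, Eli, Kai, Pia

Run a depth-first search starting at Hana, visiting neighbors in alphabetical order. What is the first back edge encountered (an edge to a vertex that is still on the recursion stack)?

Cal->Eli

DFS from Hana (visiting neighbors in alphabetical order); mark gray on enter, black on exit:
Hana gray
  Ben gray
  Ben black
  Eli gray
    Fay gray
      Fay→Ben: Ben black — skip
    Fay black
    Pia gray
      Pia→Ben: Ben black — skip
      Pia→Fay: Fay black — skip
      Omar gray
        Cal gray
          Cal→Eli: Eli is gray → back edge
First back edge: Cal → Eli.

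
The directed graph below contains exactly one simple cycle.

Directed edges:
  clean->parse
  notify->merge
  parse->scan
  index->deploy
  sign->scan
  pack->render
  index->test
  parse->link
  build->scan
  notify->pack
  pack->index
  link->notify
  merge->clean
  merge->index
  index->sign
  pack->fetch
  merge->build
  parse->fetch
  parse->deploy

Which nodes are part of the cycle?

DFS with gray/black marking from parse:
parse gray
  link gray
    notify gray
      merge gray
        index gray
          deploy gray
          deploy black
          test gray
          test black
          sign gray
            scan gray
            scan black
          sign black
        index black
        clean gray
          clean→parse: parse is gray → back edge
Back edge closes the cycle parse → link → notify → merge → clean → parse; its vertices are {link, clean, merge, parse, notify}.

link, clean, merge, parse, notify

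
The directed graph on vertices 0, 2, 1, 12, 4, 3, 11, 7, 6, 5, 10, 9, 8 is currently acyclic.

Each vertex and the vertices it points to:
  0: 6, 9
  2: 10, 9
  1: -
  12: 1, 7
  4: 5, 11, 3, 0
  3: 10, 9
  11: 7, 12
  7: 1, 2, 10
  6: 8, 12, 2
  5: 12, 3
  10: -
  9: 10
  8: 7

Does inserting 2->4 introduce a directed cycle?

Yes

Adding 2→4 creates a cycle iff 4 can already reach 2.
Path from 4: 4 → 0 → 6 → 2.
So 4 → … → 2 → 4 is a cycle.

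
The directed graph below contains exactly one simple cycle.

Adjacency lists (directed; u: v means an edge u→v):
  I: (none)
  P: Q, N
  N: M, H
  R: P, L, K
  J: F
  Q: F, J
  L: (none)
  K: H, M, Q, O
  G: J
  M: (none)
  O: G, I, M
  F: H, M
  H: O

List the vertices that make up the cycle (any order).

DFS with gray/black marking from O:
O gray
  G gray
    J gray
      F gray
        H gray
          H→O: O is gray → back edge
Back edge closes the cycle O → G → J → F → H → O; its vertices are {F, G, H, J, O}.

F, G, H, J, O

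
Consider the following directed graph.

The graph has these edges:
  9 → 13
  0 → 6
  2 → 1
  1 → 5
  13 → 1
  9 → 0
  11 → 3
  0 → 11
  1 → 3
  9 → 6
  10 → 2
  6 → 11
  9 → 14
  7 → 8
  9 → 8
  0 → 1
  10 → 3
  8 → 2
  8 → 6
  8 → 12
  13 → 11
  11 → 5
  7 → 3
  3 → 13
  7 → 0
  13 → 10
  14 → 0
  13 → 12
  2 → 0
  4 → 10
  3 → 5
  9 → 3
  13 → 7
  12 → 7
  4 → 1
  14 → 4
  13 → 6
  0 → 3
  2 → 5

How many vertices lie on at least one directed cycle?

11

A vertex is on a directed cycle iff it belongs to a strongly connected component of size ≥ 2 (or has a self-loop).
The vertices on cycles are {0, 1, 2, 3, 6, 7, 8, 10, 11, 12, 13} — 11 in total.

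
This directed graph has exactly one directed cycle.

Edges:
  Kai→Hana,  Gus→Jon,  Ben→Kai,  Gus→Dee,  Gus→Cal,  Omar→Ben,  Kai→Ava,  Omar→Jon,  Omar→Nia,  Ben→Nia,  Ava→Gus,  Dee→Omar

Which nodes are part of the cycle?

Ava, Ben, Dee, Gus, Kai, Omar

DFS with gray/black marking from Ben:
Ben gray
  Nia gray
  Nia black
  Kai gray
    Ava gray
      Gus gray
        Dee gray
          Omar gray
            Omar→Nia: Nia black — skip
            Omar→Ben: Ben is gray → back edge
Back edge closes the cycle Ben → Kai → Ava → Gus → Dee → Omar → Ben; its vertices are {Ava, Ben, Dee, Gus, Kai, Omar}.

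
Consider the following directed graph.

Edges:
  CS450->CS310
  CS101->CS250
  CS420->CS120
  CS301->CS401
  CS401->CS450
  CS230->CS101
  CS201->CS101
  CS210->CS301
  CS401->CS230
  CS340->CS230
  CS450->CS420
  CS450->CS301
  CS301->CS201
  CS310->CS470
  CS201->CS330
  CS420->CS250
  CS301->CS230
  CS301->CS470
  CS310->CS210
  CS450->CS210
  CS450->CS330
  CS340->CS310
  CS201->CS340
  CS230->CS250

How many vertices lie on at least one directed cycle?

A vertex is on a directed cycle iff it belongs to a strongly connected component of size ≥ 2 (or has a self-loop).
The vertices on cycles are {CS201, CS210, CS301, CS310, CS340, CS401, CS450} — 7 in total.

7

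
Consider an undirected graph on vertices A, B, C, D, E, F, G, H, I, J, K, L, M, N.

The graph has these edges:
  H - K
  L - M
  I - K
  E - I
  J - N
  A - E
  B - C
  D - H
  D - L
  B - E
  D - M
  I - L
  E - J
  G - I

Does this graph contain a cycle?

Yes

DFS, tracking each vertex's parent; an edge to a visited non-parent vertex closes a cycle.
Start from A:
visit A (parent –)
  visit E (parent A)
    visit J (parent E)
      visit N (parent J)
        N–J: parent, skip
      J–E: parent, skip
    E–A: parent, skip
    visit I (parent E)
      visit G (parent I)
        G–I: parent, skip
      visit L (parent I)
        visit M (parent L)
          M–L: parent, skip
          visit D (parent M)
            D–L: L visited and ≠ parent → cycle
Cycle: L – M – D – L.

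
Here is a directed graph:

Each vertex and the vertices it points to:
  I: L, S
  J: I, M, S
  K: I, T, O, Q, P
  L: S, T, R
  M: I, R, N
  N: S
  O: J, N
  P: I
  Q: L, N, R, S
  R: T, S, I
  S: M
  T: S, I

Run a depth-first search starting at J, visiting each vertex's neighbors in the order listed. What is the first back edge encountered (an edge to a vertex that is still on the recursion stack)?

M->I

DFS from J (visiting each vertex's neighbors in the order listed); mark gray on enter, black on exit:
J gray
  I gray
    L gray
      S gray
        M gray
          M→I: I is gray → back edge
First back edge: M → I.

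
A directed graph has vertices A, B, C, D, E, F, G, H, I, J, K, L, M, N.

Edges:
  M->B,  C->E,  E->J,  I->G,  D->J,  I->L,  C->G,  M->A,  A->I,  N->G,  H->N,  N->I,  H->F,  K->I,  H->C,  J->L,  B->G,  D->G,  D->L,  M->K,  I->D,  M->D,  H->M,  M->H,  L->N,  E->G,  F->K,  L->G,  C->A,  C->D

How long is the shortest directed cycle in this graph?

For each vertex v, BFS finds the shortest path from v back to v.
The shortest such closed walk is H → M → H, length 2.

2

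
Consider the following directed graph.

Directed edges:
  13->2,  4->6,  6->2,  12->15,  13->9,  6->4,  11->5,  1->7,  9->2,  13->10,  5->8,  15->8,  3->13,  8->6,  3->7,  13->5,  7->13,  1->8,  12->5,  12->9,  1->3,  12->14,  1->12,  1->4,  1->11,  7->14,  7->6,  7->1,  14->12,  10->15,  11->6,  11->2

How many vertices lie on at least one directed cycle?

7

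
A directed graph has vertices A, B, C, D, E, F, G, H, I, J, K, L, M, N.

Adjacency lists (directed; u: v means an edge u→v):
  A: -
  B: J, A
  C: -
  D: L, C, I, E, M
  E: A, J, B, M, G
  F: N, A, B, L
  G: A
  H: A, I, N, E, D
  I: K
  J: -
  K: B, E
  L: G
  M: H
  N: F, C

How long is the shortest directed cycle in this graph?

2

For each vertex v, BFS finds the shortest path from v back to v.
The shortest such closed walk is N → F → N, length 2.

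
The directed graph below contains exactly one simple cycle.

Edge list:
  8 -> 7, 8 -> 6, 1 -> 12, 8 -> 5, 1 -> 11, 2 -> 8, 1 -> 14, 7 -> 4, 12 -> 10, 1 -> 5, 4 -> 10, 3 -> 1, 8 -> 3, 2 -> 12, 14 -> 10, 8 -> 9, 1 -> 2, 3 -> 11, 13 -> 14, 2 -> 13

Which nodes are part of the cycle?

1, 2, 3, 8

DFS with gray/black marking from 1:
1 gray
  14 gray
    10 gray
    10 black
  14 black
  5 gray
  5 black
  2 gray
    13 gray
      13→14: 14 black — skip
    13 black
    12 gray
      12→10: 10 black — skip
    12 black
    8 gray
      6 gray
      6 black
      8→5: 5 black — skip
      9 gray
      9 black
      3 gray
        3→1: 1 is gray → back edge
Back edge closes the cycle 1 → 2 → 8 → 3 → 1; its vertices are {1, 2, 3, 8}.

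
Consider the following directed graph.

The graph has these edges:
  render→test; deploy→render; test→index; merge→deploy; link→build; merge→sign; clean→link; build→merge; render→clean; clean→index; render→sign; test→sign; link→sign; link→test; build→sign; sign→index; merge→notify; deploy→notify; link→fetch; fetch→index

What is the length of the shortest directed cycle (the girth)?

For each vertex v, BFS finds the shortest path from v back to v.
The shortest such closed walk is deploy → render → clean → link → build → merge → deploy, length 6.

6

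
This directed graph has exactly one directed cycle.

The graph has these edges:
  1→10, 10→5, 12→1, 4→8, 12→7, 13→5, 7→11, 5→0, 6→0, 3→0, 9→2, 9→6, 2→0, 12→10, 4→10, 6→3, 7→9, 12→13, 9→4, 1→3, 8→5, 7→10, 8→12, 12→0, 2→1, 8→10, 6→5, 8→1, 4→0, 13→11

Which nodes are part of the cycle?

DFS with gray/black marking from 12:
12 gray
  10 gray
    5 gray
      0 gray
      0 black
    5 black
  10 black
  13 gray
    11 gray
    11 black
    13→5: 5 black — skip
  13 black
  12→0: 0 black — skip
  7 gray
    7→11: 11 black — skip
    7→10: 10 black — skip
    9 gray
      4 gray
        8 gray
          8→12: 12 is gray → back edge
Back edge closes the cycle 12 → 7 → 9 → 4 → 8 → 12; its vertices are {4, 7, 8, 9, 12}.

4, 7, 8, 9, 12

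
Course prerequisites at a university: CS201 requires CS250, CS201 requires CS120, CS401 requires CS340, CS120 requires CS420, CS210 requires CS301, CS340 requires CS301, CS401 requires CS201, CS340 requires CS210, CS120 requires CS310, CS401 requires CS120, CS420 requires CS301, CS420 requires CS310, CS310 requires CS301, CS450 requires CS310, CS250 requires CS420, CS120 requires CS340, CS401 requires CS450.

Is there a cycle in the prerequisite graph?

DFS with white/gray/black marking, starting from CS401:
CS401 gray
  CS450 gray
    CS310 gray
      CS301 gray
      CS301 black
    CS310 black
  CS450 black
  CS340 gray
    CS340→CS301: CS301 black — skip
    CS210 gray
      CS210→CS301: CS301 black — skip
    CS210 black
  CS340 black
  CS120 gray
    CS120→CS310: CS310 black — skip
    CS420 gray
      CS420→CS301: CS301 black — skip
      CS420→CS310: CS310 black — skip
    CS420 black
    CS120→CS340: CS340 black — skip
  CS120 black
  CS201 gray
    CS201→CS120: CS120 black — skip
    CS250 gray
      CS250→CS420: CS420 black — skip
    CS250 black
  CS201 black
CS401 black
Every edge goes to a white or black vertex — no back edge, so the graph is acyclic.

No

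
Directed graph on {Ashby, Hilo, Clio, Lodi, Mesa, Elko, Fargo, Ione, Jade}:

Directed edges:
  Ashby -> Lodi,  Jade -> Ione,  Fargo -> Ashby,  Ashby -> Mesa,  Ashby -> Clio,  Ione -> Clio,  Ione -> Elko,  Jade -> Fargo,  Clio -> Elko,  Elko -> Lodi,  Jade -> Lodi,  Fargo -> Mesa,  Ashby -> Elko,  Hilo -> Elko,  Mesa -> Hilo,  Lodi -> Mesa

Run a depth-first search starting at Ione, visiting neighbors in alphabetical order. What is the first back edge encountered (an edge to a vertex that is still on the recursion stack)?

Hilo->Elko

DFS from Ione (visiting neighbors in alphabetical order); mark gray on enter, black on exit:
Ione gray
  Clio gray
    Elko gray
      Lodi gray
        Mesa gray
          Hilo gray
            Hilo→Elko: Elko is gray → back edge
First back edge: Hilo → Elko.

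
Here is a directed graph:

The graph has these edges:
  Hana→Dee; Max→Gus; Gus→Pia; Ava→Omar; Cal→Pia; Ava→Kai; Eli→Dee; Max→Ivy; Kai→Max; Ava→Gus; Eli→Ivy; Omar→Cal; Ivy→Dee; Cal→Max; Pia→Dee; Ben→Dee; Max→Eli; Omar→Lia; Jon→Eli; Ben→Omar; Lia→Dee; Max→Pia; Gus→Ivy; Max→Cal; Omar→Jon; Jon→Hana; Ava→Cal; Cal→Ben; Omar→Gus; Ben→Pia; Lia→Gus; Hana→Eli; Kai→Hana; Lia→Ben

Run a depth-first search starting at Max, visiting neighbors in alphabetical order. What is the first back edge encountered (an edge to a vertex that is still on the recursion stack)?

DFS from Max (visiting neighbors in alphabetical order); mark gray on enter, black on exit:
Max gray
  Cal gray
    Ben gray
      Dee gray
      Dee black
      Omar gray
        Omar→Cal: Cal is gray → back edge
First back edge: Omar → Cal.

Omar->Cal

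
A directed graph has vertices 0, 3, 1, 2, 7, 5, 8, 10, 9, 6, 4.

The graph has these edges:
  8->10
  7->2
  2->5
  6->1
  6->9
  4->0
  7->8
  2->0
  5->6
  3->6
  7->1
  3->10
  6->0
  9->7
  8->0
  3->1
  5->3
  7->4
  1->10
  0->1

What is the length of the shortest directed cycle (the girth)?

5

For each vertex v, BFS finds the shortest path from v back to v.
The shortest such closed walk is 5 → 6 → 9 → 7 → 2 → 5, length 5.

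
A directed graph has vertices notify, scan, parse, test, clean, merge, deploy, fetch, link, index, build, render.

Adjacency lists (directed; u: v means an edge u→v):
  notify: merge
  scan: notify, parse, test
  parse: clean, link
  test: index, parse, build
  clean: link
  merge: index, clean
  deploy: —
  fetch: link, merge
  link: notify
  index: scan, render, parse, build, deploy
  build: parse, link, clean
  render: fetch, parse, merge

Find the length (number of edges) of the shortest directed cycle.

3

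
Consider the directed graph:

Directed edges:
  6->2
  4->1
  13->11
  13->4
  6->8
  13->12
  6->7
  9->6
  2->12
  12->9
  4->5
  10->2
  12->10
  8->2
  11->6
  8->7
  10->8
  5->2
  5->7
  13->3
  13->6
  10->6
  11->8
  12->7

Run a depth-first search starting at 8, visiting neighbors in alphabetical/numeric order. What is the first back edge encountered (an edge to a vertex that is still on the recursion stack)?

DFS from 8 (visiting neighbors in alphabetical/numeric order); mark gray on enter, black on exit:
8 gray
  2 gray
    12 gray
      7 gray
      7 black
      9 gray
        6 gray
          6→2: 2 is gray → back edge
First back edge: 6 → 2.

6->2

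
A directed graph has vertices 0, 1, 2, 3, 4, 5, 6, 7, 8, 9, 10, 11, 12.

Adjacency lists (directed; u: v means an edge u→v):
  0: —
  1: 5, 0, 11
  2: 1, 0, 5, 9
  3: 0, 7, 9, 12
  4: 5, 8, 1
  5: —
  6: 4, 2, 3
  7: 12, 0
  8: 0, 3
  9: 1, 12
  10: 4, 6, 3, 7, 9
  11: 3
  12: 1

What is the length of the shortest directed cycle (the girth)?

4

For each vertex v, BFS finds the shortest path from v back to v.
The shortest such closed walk is 9 → 1 → 11 → 3 → 9, length 4.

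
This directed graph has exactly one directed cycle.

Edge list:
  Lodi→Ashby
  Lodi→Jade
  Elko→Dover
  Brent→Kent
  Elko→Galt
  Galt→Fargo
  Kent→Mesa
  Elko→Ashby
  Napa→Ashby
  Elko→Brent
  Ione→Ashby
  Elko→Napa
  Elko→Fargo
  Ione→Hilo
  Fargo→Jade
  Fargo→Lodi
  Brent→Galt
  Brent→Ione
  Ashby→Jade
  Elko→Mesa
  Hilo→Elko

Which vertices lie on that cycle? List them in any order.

Elko, Hilo, Ione, Brent

DFS with gray/black marking from Hilo:
Hilo gray
  Elko gray
    Galt gray
      Fargo gray
        Lodi gray
          Jade gray
          Jade black
          Ashby gray
            Ashby→Jade: Jade black — skip
          Ashby black
        Lodi black
        Fargo→Jade: Jade black — skip
      Fargo black
    Galt black
    Dover gray
    Dover black
    Mesa gray
    Mesa black
    Brent gray
      Kent gray
        Kent→Mesa: Mesa black — skip
      Kent black
      Brent→Galt: Galt black — skip
      Ione gray
        Ione→Hilo: Hilo is gray → back edge
Back edge closes the cycle Hilo → Elko → Brent → Ione → Hilo; its vertices are {Elko, Hilo, Ione, Brent}.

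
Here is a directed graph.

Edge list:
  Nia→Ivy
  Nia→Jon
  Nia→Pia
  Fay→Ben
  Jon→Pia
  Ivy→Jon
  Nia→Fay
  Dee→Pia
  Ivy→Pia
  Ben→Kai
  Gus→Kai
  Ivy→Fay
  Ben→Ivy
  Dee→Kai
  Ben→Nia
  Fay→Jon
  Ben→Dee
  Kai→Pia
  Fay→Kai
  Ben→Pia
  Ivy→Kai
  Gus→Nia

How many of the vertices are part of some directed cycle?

4

A vertex is on a directed cycle iff it belongs to a strongly connected component of size ≥ 2 (or has a self-loop).
The vertices on cycles are {Ben, Fay, Ivy, Nia} — 4 in total.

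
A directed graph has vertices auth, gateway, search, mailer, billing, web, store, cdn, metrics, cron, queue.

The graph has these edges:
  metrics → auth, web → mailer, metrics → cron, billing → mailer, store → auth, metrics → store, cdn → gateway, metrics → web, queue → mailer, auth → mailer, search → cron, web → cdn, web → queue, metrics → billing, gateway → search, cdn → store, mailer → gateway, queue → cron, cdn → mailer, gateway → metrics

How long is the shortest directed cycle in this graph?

4

For each vertex v, BFS finds the shortest path from v back to v.
The shortest such closed walk is gateway → metrics → web → mailer → gateway, length 4.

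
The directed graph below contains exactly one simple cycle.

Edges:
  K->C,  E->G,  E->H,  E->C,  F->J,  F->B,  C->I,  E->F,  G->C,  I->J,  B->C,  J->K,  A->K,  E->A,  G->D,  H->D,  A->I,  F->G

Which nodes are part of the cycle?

C, I, J, K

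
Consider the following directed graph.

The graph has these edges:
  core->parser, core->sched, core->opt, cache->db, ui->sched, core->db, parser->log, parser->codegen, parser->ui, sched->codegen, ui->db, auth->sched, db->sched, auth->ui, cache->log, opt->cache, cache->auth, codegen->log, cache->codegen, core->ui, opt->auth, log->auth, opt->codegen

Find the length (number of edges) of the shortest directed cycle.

4

For each vertex v, BFS finds the shortest path from v back to v.
The shortest such closed walk is codegen → log → auth → sched → codegen, length 4.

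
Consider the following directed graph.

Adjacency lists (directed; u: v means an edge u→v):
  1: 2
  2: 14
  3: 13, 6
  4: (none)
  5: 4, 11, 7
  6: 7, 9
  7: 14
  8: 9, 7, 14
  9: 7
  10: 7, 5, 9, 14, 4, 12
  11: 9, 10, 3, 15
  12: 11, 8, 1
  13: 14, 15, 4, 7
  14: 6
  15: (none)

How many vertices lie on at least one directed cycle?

8

A vertex is on a directed cycle iff it belongs to a strongly connected component of size ≥ 2 (or has a self-loop).
The vertices on cycles are {5, 6, 7, 9, 10, 11, 12, 14} — 8 in total.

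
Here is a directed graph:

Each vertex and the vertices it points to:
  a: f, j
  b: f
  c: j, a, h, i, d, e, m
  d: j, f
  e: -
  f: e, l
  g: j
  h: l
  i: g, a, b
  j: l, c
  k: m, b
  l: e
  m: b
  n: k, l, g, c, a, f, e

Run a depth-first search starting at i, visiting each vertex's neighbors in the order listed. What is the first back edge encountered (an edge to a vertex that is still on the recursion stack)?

c->j

DFS from i (visiting each vertex's neighbors in the order listed); mark gray on enter, black on exit:
i gray
  g gray
    j gray
      l gray
        e gray
        e black
      l black
      c gray
        c→j: j is gray → back edge
First back edge: c → j.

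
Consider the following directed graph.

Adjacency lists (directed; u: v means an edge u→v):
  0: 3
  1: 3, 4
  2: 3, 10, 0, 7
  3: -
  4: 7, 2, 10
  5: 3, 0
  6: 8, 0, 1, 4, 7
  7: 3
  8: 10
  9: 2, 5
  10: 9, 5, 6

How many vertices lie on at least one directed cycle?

A vertex is on a directed cycle iff it belongs to a strongly connected component of size ≥ 2 (or has a self-loop).
The vertices on cycles are {1, 2, 4, 6, 8, 9, 10} — 7 in total.

7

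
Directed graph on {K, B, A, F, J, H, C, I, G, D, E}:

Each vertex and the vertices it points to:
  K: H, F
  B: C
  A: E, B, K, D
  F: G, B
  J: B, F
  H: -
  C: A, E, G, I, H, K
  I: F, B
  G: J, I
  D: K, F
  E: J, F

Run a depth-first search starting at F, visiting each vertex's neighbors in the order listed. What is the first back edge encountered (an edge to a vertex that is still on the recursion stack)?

DFS from F (visiting each vertex's neighbors in the order listed); mark gray on enter, black on exit:
F gray
  G gray
    J gray
      B gray
        C gray
          A gray
            E gray
              E→J: J is gray → back edge
First back edge: E → J.

E→J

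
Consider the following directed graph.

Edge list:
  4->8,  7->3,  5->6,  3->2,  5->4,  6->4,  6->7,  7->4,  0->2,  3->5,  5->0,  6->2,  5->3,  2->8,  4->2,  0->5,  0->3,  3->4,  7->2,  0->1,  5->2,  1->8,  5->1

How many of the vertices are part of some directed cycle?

A vertex is on a directed cycle iff it belongs to a strongly connected component of size ≥ 2 (or has a self-loop).
The vertices on cycles are {0, 3, 5, 6, 7} — 5 in total.

5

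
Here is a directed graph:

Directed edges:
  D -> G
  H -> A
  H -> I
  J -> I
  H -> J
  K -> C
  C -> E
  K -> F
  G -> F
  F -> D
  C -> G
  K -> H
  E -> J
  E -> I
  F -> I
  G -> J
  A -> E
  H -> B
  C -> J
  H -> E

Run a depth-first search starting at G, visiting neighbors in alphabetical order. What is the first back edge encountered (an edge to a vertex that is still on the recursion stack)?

D->G

DFS from G (visiting neighbors in alphabetical order); mark gray on enter, black on exit:
G gray
  F gray
    D gray
      D→G: G is gray → back edge
First back edge: D → G.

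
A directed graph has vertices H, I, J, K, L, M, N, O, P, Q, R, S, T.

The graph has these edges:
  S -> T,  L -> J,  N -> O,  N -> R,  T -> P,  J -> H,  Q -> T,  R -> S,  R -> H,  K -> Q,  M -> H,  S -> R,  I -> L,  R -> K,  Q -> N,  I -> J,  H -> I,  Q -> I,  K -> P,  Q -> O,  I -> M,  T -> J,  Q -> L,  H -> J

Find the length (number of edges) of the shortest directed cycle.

For each vertex v, BFS finds the shortest path from v back to v.
The shortest such closed walk is R → S → R, length 2.

2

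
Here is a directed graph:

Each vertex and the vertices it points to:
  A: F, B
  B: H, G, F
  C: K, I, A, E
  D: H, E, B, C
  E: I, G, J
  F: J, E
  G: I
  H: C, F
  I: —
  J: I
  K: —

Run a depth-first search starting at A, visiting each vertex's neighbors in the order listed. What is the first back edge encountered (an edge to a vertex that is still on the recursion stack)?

C->A

DFS from A (visiting each vertex's neighbors in the order listed); mark gray on enter, black on exit:
A gray
  F gray
    J gray
      I gray
      I black
    J black
    E gray
      E→I: I black — skip
      G gray
        G→I: I black — skip
      G black
      E→J: J black — skip
    E black
  F black
  B gray
    H gray
      C gray
        K gray
        K black
        C→I: I black — skip
        C→A: A is gray → back edge
First back edge: C → A.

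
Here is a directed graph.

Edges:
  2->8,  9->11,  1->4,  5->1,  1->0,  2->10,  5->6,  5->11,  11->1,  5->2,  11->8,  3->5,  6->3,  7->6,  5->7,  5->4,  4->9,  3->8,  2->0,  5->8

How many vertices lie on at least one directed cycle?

A vertex is on a directed cycle iff it belongs to a strongly connected component of size ≥ 2 (or has a self-loop).
The vertices on cycles are {1, 3, 4, 5, 6, 7, 9, 11} — 8 in total.

8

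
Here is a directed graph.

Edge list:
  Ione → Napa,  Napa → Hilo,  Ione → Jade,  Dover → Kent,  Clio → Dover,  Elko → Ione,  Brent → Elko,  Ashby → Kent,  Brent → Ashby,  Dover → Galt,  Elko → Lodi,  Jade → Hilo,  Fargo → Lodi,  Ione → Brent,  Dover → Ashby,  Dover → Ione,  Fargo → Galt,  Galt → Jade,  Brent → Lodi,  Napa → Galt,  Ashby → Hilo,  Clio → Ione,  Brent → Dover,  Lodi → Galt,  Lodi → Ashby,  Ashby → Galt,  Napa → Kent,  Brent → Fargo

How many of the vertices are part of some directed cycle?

4

A vertex is on a directed cycle iff it belongs to a strongly connected component of size ≥ 2 (or has a self-loop).
The vertices on cycles are {Elko, Ione, Brent, Dover} — 4 in total.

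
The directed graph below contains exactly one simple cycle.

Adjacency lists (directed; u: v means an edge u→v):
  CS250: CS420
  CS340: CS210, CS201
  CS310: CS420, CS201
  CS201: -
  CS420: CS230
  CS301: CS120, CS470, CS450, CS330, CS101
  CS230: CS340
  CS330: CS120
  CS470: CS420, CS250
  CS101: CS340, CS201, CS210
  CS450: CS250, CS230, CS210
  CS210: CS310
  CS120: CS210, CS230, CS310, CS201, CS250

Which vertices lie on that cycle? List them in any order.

DFS with gray/black marking from CS340:
CS340 gray
  CS210 gray
    CS310 gray
      CS420 gray
        CS230 gray
          CS230→CS340: CS340 is gray → back edge
Back edge closes the cycle CS340 → CS210 → CS310 → CS420 → CS230 → CS340; its vertices are {CS210, CS230, CS310, CS340, CS420}.

CS210, CS230, CS310, CS340, CS420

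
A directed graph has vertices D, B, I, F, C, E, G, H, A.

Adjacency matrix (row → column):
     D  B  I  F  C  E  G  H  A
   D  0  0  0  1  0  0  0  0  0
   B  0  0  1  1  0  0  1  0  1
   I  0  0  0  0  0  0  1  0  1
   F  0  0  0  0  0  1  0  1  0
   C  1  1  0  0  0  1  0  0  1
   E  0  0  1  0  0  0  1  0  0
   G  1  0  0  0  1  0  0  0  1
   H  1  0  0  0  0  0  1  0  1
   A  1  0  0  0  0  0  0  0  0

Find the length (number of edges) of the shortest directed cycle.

For each vertex v, BFS finds the shortest path from v back to v.
The shortest such closed walk is C → E → G → C, length 3.

3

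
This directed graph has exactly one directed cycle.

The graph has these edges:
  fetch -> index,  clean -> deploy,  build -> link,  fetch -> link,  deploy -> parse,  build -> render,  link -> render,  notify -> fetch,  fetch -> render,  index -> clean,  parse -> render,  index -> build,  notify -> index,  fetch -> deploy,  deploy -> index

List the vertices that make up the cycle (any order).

DFS with gray/black marking from deploy:
deploy gray
  index gray
    build gray
      render gray
      render black
      link gray
        link→render: render black — skip
      link black
    build black
    clean gray
      clean→deploy: deploy is gray → back edge
Back edge closes the cycle deploy → index → clean → deploy; its vertices are {clean, index, deploy}.

clean, index, deploy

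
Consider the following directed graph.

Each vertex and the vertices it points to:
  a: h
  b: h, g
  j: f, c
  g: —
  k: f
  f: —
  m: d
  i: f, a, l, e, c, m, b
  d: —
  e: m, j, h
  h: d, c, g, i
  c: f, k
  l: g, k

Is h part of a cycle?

h is on a cycle iff h can reach itself via ≥1 edge.
h → i → a → h — yes.

Yes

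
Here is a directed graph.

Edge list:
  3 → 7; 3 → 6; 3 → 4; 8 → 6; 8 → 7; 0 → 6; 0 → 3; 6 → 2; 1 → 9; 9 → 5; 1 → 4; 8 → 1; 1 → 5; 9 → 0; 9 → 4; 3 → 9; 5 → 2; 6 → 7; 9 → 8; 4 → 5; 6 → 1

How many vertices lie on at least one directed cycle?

6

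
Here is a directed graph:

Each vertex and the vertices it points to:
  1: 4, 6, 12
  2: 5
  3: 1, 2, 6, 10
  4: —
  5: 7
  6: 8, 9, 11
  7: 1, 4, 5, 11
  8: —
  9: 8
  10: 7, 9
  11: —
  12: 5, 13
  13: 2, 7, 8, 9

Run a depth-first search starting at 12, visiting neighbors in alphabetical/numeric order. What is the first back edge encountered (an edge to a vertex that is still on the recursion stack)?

1→12

DFS from 12 (visiting neighbors in alphabetical/numeric order); mark gray on enter, black on exit:
12 gray
  5 gray
    7 gray
      1 gray
        4 gray
        4 black
        6 gray
          8 gray
          8 black
          9 gray
            9→8: 8 black — skip
          9 black
          11 gray
          11 black
        6 black
        1→12: 12 is gray → back edge
First back edge: 1 → 12.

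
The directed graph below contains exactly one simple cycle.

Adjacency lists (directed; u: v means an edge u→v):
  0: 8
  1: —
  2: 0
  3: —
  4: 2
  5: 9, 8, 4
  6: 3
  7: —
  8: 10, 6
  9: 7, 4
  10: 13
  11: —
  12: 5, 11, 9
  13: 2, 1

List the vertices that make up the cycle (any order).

DFS with gray/black marking from 8:
8 gray
  10 gray
    13 gray
      2 gray
        0 gray
          0→8: 8 is gray → back edge
Back edge closes the cycle 8 → 10 → 13 → 2 → 0 → 8; its vertices are {0, 2, 8, 10, 13}.

0, 2, 8, 10, 13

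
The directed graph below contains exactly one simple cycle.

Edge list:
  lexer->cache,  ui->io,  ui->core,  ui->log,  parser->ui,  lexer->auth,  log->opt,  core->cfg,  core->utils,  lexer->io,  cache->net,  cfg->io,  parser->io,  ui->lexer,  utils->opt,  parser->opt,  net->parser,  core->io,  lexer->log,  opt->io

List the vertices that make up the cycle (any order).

DFS with gray/black marking from ui:
ui gray
  io gray
  io black
  lexer gray
    lexer→io: io black — skip
    cache gray
      net gray
        parser gray
          parser→io: io black — skip
          opt gray
            opt→io: io black — skip
          opt black
          parser→ui: ui is gray → back edge
Back edge closes the cycle ui → lexer → cache → net → parser → ui; its vertices are {ui, net, cache, lexer, parser}.

ui, net, cache, lexer, parser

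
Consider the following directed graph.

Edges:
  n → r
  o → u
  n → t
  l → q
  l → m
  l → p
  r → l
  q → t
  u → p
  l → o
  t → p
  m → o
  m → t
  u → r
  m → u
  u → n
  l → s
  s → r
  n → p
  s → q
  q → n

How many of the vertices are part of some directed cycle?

A vertex is on a directed cycle iff it belongs to a strongly connected component of size ≥ 2 (or has a self-loop).
The vertices on cycles are {l, m, n, o, q, r, s, u} — 8 in total.

8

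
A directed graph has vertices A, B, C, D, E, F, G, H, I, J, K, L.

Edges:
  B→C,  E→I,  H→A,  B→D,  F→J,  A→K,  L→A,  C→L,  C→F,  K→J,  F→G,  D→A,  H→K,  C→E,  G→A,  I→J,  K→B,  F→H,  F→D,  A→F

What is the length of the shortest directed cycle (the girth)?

For each vertex v, BFS finds the shortest path from v back to v.
The shortest such closed walk is F → D → A → F, length 3.

3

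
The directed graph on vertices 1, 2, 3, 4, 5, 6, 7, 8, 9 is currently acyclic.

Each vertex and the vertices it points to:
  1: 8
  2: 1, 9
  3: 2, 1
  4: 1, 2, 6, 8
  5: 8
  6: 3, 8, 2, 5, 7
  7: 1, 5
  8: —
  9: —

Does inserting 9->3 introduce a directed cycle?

Yes

Adding 9→3 creates a cycle iff 3 can already reach 9.
Path from 3: 3 → 2 → 9.
So 3 → … → 9 → 3 is a cycle.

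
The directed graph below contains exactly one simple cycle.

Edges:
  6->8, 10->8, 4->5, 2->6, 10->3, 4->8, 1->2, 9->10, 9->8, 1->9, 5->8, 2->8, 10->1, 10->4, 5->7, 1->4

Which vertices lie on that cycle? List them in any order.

1, 9, 10

DFS with gray/black marking from 10:
10 gray
  4 gray
    8 gray
    8 black
    5 gray
      7 gray
      7 black
      5→8: 8 black — skip
    5 black
  4 black
  1 gray
    2 gray
      2→8: 8 black — skip
      6 gray
        6→8: 8 black — skip
      6 black
    2 black
    1→4: 4 black — skip
    9 gray
      9→10: 10 is gray → back edge
Back edge closes the cycle 10 → 1 → 9 → 10; its vertices are {1, 9, 10}.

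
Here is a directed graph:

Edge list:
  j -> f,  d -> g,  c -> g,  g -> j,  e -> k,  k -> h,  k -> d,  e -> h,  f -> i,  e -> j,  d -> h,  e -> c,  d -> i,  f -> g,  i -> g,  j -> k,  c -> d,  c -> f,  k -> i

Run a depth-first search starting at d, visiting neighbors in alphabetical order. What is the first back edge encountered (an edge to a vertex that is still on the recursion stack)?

DFS from d (visiting neighbors in alphabetical order); mark gray on enter, black on exit:
d gray
  g gray
    j gray
      f gray
        f→g: g is gray → back edge
First back edge: f → g.

f→g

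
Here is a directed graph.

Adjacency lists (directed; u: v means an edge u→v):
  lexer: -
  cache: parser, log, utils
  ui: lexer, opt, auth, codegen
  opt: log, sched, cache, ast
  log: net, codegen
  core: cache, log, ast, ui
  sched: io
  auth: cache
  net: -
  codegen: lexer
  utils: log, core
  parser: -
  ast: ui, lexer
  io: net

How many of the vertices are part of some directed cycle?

7

A vertex is on a directed cycle iff it belongs to a strongly connected component of size ≥ 2 (or has a self-loop).
The vertices on cycles are {ui, ast, opt, auth, core, cache, utils} — 7 in total.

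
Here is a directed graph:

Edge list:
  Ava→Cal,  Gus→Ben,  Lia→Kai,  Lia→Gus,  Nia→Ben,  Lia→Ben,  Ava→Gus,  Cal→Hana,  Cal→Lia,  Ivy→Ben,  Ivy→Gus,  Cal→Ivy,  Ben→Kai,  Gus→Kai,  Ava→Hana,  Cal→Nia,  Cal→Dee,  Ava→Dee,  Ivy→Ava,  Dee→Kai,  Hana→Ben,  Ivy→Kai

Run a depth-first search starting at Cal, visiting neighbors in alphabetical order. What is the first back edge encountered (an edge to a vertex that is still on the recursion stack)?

Ava->Cal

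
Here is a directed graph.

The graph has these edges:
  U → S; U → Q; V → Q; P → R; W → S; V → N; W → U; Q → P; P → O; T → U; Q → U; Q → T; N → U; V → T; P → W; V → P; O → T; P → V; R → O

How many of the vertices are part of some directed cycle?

A vertex is on a directed cycle iff it belongs to a strongly connected component of size ≥ 2 (or has a self-loop).
The vertices on cycles are {N, O, P, Q, R, T, U, V, W} — 9 in total.

9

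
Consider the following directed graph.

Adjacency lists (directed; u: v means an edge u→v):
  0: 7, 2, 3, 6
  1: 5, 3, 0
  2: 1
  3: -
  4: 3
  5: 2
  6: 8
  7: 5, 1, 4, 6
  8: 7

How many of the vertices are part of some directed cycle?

7

A vertex is on a directed cycle iff it belongs to a strongly connected component of size ≥ 2 (or has a self-loop).
The vertices on cycles are {0, 1, 2, 5, 6, 7, 8} — 7 in total.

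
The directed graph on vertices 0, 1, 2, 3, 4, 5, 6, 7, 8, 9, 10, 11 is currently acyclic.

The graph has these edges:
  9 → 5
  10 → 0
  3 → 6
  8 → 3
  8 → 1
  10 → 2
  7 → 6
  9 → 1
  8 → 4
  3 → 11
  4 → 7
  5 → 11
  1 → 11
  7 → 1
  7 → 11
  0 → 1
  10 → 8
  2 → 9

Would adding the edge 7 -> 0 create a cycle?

Adding 7→0 creates a cycle iff 0 can already reach 7.
Explore from 0: no path reaches 7. The graph stays acyclic.

No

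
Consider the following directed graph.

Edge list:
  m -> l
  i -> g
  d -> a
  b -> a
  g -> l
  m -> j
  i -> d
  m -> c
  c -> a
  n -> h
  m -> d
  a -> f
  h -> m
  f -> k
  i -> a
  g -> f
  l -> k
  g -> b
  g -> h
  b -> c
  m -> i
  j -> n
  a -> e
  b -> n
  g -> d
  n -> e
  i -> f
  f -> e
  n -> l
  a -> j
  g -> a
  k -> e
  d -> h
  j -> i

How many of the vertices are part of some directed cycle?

A vertex is on a directed cycle iff it belongs to a strongly connected component of size ≥ 2 (or has a self-loop).
The vertices on cycles are {a, b, c, d, g, h, i, j, m, n} — 10 in total.

10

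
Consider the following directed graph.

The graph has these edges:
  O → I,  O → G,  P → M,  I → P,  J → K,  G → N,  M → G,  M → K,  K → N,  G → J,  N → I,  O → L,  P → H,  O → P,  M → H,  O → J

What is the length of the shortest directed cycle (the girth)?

5

For each vertex v, BFS finds the shortest path from v back to v.
The shortest such closed walk is P → M → G → N → I → P, length 5.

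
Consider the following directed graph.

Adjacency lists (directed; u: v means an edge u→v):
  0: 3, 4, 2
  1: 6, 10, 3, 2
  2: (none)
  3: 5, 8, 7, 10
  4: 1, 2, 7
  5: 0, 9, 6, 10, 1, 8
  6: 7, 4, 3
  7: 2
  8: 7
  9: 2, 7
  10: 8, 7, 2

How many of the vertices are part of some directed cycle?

A vertex is on a directed cycle iff it belongs to a strongly connected component of size ≥ 2 (or has a self-loop).
The vertices on cycles are {0, 1, 3, 4, 5, 6} — 6 in total.

6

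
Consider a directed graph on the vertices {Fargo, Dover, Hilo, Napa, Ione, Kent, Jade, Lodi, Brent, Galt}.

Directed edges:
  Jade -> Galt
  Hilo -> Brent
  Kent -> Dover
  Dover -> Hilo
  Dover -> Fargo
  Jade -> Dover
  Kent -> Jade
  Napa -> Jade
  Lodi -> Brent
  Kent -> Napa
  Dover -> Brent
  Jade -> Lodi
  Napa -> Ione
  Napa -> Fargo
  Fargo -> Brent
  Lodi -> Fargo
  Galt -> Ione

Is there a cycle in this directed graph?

DFS with white/gray/black marking, starting from Galt:
Galt gray
  Ione gray
  Ione black
Galt black
Fargo gray
  Brent gray
  Brent black
Fargo black
Dover gray
  Dover→Brent: Brent black — skip
  Dover→Fargo: Fargo black — skip
  Hilo gray
    Hilo→Brent: Brent black — skip
  Hilo black
Dover black
Napa gray
  Napa→Ione: Ione black — skip
  Napa→Fargo: Fargo black — skip
  Jade gray
    Lodi gray
      Lodi→Fargo: Fargo black — skip
      Lodi→Brent: Brent black — skip
    Lodi black
    Jade→Galt: Galt black — skip
    Jade→Dover: Dover black — skip
  Jade black
Napa black
Kent gray
  Kent→Napa: Napa black — skip
  Kent→Dover: Dover black — skip
  Kent→Jade: Jade black — skip
Kent black
Every edge goes to a white or black vertex — no back edge, so the graph is acyclic.

No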